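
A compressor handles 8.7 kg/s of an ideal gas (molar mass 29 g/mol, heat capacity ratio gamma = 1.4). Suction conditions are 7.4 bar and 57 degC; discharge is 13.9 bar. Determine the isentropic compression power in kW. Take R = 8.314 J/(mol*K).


Isentropic work: W = m*(gamma/(gamma-1))*(R*T1/MW)*((P2/P1)^((gamma-1)/gamma) - 1)
T1 = 57 + 273.15 = 330.15 K
Pressure ratio = 13.9 / 7.4 = 1.87838
Exponent = (1.4 - 1)/1.4 = 0.285714
(P2/P1)^exp - 1 = 1.87838^0.285714 - 1 = 0.197357
W = 8.7 * 1.4 / 0.4 * 8.314 * 330.15 / 29 * 0.197357 = 568.8

568.8 kW


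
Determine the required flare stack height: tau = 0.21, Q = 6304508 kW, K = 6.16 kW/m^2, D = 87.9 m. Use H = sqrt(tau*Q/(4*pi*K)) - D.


tau*Q/(4*pi*K) = 0.21 * 6304508 / (4 * pi * 6.16) = 17103.3
sqrt(17103.3) = 130.78
H = 130.78 - 87.9 = 42.88

42.88 m


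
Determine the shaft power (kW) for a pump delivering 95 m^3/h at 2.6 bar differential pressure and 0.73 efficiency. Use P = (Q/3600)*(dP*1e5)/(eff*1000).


Q = 95 / 3600 = 0.0263889 m^3/s
P = 0.0263889 * (2.6 * 1e5) / 0.73 / 1000 = 9.399

9.399 kW


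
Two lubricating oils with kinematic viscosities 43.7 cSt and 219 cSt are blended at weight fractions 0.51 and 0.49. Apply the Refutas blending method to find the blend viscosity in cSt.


Refutas method: VBN_i = 14.534*ln(ln(visc_i + 0.8)) + 10.975, blended linearly by mass fraction; since VBN is linear in VBI_i = ln(ln(visc_i + 0.8)) and the fractions sum to 1, blend VBI directly: visc = exp(exp(VBI_blend)) - 0.8
VBI_1 = ln(ln(43.7 + 0.8)) = 1.33381
VBI_2 = ln(ln(219 + 0.8)) = 1.68505
VBI_blend = 0.51 * 1.33381 + 0.49 * 1.68505 = 1.50592
visc_blend = exp(exp(1.50592)) - 0.8 = 89.97

89.97 cSt


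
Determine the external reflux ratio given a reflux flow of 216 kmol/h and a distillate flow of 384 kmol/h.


Reflux ratio definition: R = L / D (liquid returned / distillate withdrawn)
L = 216 kmol/h, D = 384 kmol/h
R = 216 / 384 = 0.5625

0.5625


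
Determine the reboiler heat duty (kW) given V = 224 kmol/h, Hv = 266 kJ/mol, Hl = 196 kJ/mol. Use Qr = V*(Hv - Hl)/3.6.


Qr = 224 * (266 - 196) / 3.6 = 224 * 70 / 3.6 = 4356

4356 kW


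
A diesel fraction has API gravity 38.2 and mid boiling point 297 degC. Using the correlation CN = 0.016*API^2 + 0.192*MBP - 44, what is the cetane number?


CN = 0.016 * 38.2^2 + 0.192 * 297 - 44
CN = 23.34784 + 57.024 - 44 = 36.37184

36.37184


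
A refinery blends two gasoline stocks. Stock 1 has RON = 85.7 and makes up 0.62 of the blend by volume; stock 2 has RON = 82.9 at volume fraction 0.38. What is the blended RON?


Linear blending: RON_blend = sum(vi * RONi)
Contribution 1: 0.62 * 85.7 = 53.134
Contribution 2: 0.38 * 82.9 = 31.502
RON_blend = 53.134 + 31.502 = 84.636

84.636


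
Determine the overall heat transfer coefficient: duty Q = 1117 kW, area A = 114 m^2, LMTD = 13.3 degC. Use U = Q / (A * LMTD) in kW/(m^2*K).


From Q = U*A*LMTD, U = Q / (A * LMTD)
U = 1117 / (114 * 13.3) = 1117 / 1516.2 = 0.7367

0.7367 kW/(m^2*K)


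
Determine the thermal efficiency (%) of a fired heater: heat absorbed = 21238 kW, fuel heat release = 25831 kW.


Furnace efficiency = Q_absorbed / Q_fuel * 100
= 21238 / 25831 * 100 = 82.22

82.22 %


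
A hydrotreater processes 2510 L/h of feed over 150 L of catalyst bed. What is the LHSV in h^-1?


LHSV = volumetric feed rate / catalyst volume
= 2510 L/h / 150 L
= 16.73 h^-1

16.73 h^-1


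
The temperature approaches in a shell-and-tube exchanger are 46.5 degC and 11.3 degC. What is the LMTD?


LMTD = (dT1 - dT2) / ln(dT1/dT2)
= (46.5 - 11.3) / ln(46.5 / 11.3) = 35.2 / 1.41465 = 24.88

24.88 degC


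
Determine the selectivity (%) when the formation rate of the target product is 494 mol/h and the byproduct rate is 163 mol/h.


Selectivity = desired / (desired + undesired) * 100
Total products = 494 + 163 = 657 mol/h
S = 494 / 657 * 100
= 0.7519 * 100
= 75.19 %

75.19 %


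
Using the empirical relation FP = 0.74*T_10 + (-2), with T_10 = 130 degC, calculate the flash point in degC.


FP = 0.74 * 130 + (-2) = 94.2

94.2 degC


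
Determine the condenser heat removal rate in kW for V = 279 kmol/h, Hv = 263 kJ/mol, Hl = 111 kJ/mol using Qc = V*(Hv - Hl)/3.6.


Qc = 279 * (263 - 111) / 3.6 = 279 * 152 / 3.6 = 11780

11780 kW


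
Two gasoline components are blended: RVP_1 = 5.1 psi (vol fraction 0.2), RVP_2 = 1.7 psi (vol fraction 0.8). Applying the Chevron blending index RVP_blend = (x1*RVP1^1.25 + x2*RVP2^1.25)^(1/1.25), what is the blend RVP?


Chevron index: RVP_blend = (sum xi*RVPi^1.25)^(1/1.25)
RVP^1.25 terms: 0.2 * 5.1^1.25 + 0.8 * 1.7^1.25 = 3.08575
RVP_blend = 3.08575^(1/1.25) = 2.463

2.463 psi


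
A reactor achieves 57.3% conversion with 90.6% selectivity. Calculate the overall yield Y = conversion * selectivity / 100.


Overall yield = conversion (%) * selectivity (%) / 100
Conversion = 57.3%, Selectivity = 90.6%
Y = 57.3 * 90.6 / 100
= 51.9138 %

51.9138 %


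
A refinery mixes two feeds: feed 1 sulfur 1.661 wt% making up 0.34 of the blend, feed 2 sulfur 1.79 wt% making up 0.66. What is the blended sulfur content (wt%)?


Linear sulfur blending: S_blend = x1*S1 + x2*S2
Contribution 1: 0.34 * 1.661 = 0.56474 wt%
Contribution 2: 0.66 * 1.79 = 1.1814 wt%
S_blend = 0.56474 + 1.1814 = 1.74614

1.74614 wt%


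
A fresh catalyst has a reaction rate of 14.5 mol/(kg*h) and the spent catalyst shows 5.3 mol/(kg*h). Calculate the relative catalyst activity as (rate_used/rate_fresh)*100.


Activity (%) = (rate_used / rate_fresh) * 100
rate_used = 5.3, rate_fresh = 14.5
= (5.3 / 14.5) * 100
= 0.3655 * 100 = 36.55

36.55 %


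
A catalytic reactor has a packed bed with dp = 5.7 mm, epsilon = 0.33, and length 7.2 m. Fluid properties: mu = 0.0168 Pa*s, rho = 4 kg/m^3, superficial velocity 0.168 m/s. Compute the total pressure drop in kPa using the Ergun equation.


dp = 5.7 mm = 0.0057 m
Viscous term = 150*0.0168*0.168*(1-0.33)^2 / (0.0057^2*0.33^3) = 162768
Inertial term = 1.75*4*0.168^2*(1-0.33) / (0.0057*0.33^3) = 646.212
dP/L = 162768 + 646.212 = 163414 Pa/m
dP = 163414 * 7.2 / 1000 = 1177 kPa

1177 kPa


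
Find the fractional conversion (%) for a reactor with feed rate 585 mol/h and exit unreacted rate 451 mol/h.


X = (F_in - F_out) / F_in * 100
Moles reacted = 585 - 451 = 134
X = 134 / 585 * 100
= 0.2291 * 100
= 22.91 %

22.91 %


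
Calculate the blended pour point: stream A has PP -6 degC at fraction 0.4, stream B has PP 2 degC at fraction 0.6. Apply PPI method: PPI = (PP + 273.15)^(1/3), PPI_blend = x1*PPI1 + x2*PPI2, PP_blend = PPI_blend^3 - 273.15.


PPI_1 = (-6 + 273.15)^(1/3) = 6.440482
PPI_2 = (2 + 273.15)^(1/3) = 6.504139
PPI_blend = 0.4 * 6.440482 + 0.6 * 6.504139 = 6.478676
PP_blend = 6.478676^3 - 273.15 = 271.931 - 273.15 = -1.22

-1.22 degC


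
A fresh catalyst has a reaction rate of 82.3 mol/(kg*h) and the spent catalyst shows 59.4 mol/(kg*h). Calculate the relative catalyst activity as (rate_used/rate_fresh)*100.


Activity (%) = (rate_used / rate_fresh) * 100
rate_used = 59.4, rate_fresh = 82.3
= (59.4 / 82.3) * 100
= 0.7217 * 100 = 72.17

72.17 %


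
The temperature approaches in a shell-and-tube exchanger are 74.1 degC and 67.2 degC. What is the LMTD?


LMTD = (dT1 - dT2) / ln(dT1/dT2)
= (74.1 - 67.2) / ln(74.1 / 67.2) = 6.9 / 0.0977423 = 70.59

70.59 degC


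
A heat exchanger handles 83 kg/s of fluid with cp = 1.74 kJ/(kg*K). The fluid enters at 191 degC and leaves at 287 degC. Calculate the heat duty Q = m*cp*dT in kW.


Q = m_dot * cp * delta_T
delta_T = 287 - 191 = 96 K
Q = 83 * 1.74 * 96
= 144.42 * 96
= 13864.32 kW

13864.32 kW


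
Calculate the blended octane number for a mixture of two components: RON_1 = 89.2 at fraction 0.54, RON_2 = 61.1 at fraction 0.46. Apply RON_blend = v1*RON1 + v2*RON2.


Linear blending: RON_blend = sum(vi * RONi)
Contribution 1: 0.54 * 89.2 = 48.168
Contribution 2: 0.46 * 61.1 = 28.106
RON_blend = 48.168 + 28.106 = 76.274

76.274


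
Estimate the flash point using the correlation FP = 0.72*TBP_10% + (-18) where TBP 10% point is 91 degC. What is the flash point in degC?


FP = 0.72 * 91 + (-18) = 47.52

47.52 degC


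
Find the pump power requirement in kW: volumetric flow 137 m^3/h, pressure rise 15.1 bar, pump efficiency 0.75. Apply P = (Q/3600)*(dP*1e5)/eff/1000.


Q = 137 / 3600 = 0.0380556 m^3/s
P = 0.0380556 * (15.1 * 1e5) / 0.75 / 1000 = 76.62

76.62 kW


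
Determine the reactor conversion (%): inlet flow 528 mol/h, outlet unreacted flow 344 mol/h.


X = (F_in - F_out) / F_in * 100
Moles reacted = 528 - 344 = 184
X = 184 / 528 * 100
= 0.3485 * 100
= 34.85 %

34.85 %


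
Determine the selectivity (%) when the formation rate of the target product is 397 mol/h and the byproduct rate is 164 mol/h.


Selectivity = desired / (desired + undesired) * 100
Total products = 397 + 164 = 561 mol/h
S = 397 / 561 * 100
= 0.7077 * 100
= 70.77 %

70.77 %


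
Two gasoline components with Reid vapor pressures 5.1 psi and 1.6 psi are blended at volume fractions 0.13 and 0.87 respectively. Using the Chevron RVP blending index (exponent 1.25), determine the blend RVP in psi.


Chevron index: RVP_blend = (sum xi*RVPi^1.25)^(1/1.25)
RVP^1.25 terms: 0.13 * 5.1^1.25 + 0.87 * 1.6^1.25 = 2.56189
RVP_blend = 2.56189^(1/1.25) = 2.123

2.123 psi


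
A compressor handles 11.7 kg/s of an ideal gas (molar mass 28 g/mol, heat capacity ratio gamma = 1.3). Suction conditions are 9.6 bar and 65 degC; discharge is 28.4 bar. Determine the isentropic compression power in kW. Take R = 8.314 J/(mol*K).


Isentropic work: W = m*(gamma/(gamma-1))*(R*T1/MW)*((P2/P1)^((gamma-1)/gamma) - 1)
T1 = 65 + 273.15 = 338.15 K
Pressure ratio = 28.4 / 9.6 = 2.95833
Exponent = (1.3 - 1)/1.3 = 0.230769
(P2/P1)^exp - 1 = 2.95833^0.230769 - 1 = 0.284408
W = 11.7 * 1.3 / 0.3 * 8.314 * 338.15 / 28 * 0.284408 = 1448

1448 kW


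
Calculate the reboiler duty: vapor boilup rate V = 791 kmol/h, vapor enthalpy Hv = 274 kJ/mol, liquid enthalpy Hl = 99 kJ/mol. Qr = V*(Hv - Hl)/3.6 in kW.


Qr = 791 * (274 - 99) / 3.6 = 791 * 175 / 3.6 = 38450

38450 kW


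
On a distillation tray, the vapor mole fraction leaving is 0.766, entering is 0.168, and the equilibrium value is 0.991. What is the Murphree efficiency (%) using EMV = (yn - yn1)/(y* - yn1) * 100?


Murphree vapor efficiency: EMV = (y_n - y_(n-1)) / (y*_n - y_(n-1)) * 100
EMV = (0.766 - 0.168) / (0.991 - 0.168) * 100 = 0.598 / 0.823 * 100 = 72.66

72.66 %


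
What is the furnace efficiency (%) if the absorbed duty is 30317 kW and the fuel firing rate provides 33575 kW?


Furnace efficiency = Q_absorbed / Q_fuel * 100
= 30317 / 33575 * 100 = 90.30

90.30 %


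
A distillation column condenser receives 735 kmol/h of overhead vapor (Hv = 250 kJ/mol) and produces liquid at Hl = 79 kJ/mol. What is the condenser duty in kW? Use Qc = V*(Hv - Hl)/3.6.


Qc = 735 * (250 - 79) / 3.6 = 735 * 171 / 3.6 = 34910

34910 kW


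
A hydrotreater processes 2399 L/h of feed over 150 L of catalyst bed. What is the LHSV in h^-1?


LHSV = volumetric feed rate / catalyst volume
= 2399 L/h / 150 L
= 15.99 h^-1

15.99 h^-1


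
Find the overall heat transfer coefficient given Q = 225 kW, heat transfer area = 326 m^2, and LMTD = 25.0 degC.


From Q = U*A*LMTD, U = Q / (A * LMTD)
U = 225 / (326 * 25.0) = 225 / 8150 = 0.02761

0.02761 kW/(m^2*K)


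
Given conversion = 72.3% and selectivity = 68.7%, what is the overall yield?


Overall yield = conversion (%) * selectivity (%) / 100
Conversion = 72.3%, Selectivity = 68.7%
Y = 72.3 * 68.7 / 100
= 49.6701 %

49.6701 %


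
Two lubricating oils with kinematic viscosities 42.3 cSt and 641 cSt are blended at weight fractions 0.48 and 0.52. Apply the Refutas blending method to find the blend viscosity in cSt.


Refutas method: VBN_i = 14.534*ln(ln(visc_i + 0.8)) + 10.975, blended linearly by mass fraction; since VBN is linear in VBI_i = ln(ln(visc_i + 0.8)) and the fractions sum to 1, blend VBI directly: visc = exp(exp(VBI_blend)) - 0.8
VBI_1 = ln(ln(42.3 + 0.8)) = 1.32536
VBI_2 = ln(ln(641 + 0.8)) = 1.86629
VBI_blend = 0.48 * 1.32536 + 0.52 * 1.86629 = 1.60664
visc_blend = exp(exp(1.60664)) - 0.8 = 145.6

145.6 cSt


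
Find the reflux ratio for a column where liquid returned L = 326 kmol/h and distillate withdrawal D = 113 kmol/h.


Reflux ratio definition: R = L / D (liquid returned / distillate withdrawn)
L = 326 kmol/h, D = 113 kmol/h
R = 326 / 113 = 2.885

2.885


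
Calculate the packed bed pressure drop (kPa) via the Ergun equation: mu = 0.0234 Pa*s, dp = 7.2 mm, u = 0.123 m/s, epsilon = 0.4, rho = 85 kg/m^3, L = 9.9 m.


dp = 7.2 mm = 0.0072 m
Viscous term = 150*0.0234*0.123*(1-0.4)^2 / (0.0072^2*0.4^3) = 46845.7
Inertial term = 1.75*85*0.123^2*(1-0.4) / (0.0072*0.4^3) = 2930.26
dP/L = 46845.7 + 2930.26 = 49776 Pa/m
dP = 49776 * 9.9 / 1000 = 492.8 kPa

492.8 kPa


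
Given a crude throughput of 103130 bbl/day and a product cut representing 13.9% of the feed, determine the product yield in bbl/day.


Crude throughput = 103130 bbl/day
Fraction yield = 13.9%
yield = throughput * fraction / 100
yield = 103130 * 13.9 / 100 = 14335.07

14335.07 bbl/day


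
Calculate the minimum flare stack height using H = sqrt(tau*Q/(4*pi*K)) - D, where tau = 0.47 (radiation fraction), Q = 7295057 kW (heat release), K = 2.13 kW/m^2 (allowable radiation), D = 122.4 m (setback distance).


tau*Q/(4*pi*K) = 0.47 * 7295057 / (4 * pi * 2.13) = 128096
sqrt(128096) = 357.905
H = 357.905 - 122.4 = 235.5

235.5 m


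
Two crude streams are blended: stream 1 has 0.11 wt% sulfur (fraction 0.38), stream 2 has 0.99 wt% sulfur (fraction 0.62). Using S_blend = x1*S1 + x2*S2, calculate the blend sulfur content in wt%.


Linear sulfur blending: S_blend = x1*S1 + x2*S2
Contribution 1: 0.38 * 0.11 = 0.0418 wt%
Contribution 2: 0.62 * 0.99 = 0.6138 wt%
S_blend = 0.0418 + 0.6138 = 0.6556

0.6556 wt%


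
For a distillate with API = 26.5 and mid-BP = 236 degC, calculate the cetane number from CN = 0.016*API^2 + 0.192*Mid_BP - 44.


CN = 0.016 * 26.5^2 + 0.192 * 236 - 44
CN = 11.236 + 45.312 - 44 = 12.548

12.548


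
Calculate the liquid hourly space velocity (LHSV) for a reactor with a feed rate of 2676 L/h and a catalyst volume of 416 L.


LHSV = volumetric feed rate / catalyst volume
= 2676 L/h / 416 L
= 6.433 h^-1

6.433 h^-1


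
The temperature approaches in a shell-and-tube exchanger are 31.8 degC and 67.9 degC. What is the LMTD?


LMTD = (dT1 - dT2) / ln(dT1/dT2)
= (31.8 - 67.9) / ln(31.8 / 67.9) = -36.1 / -0.75857 = 47.59

47.59 degC


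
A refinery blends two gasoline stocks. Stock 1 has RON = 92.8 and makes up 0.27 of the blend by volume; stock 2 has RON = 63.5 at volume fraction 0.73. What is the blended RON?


Linear blending: RON_blend = sum(vi * RONi)
Contribution 1: 0.27 * 92.8 = 25.056
Contribution 2: 0.73 * 63.5 = 46.355
RON_blend = 25.056 + 46.355 = 71.411

71.411


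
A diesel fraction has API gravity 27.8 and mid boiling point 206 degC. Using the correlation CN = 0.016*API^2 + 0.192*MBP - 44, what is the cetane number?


CN = 0.016 * 27.8^2 + 0.192 * 206 - 44
CN = 12.36544 + 39.552 - 44 = 7.91744

7.91744


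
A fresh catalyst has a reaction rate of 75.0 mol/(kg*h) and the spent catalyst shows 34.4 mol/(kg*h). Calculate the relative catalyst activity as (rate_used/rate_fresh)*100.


Activity (%) = (rate_used / rate_fresh) * 100
rate_used = 34.4, rate_fresh = 75.0
= (34.4 / 75.0) * 100
= 0.4587 * 100 = 45.87

45.87 %


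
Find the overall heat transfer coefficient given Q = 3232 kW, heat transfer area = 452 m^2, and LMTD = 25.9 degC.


From Q = U*A*LMTD, U = Q / (A * LMTD)
U = 3232 / (452 * 25.9) = 3232 / 11706.8 = 0.2761

0.2761 kW/(m^2*K)


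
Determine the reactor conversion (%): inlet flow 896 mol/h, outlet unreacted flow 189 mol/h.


X = (F_in - F_out) / F_in * 100
Moles reacted = 896 - 189 = 707
X = 707 / 896 * 100
= 0.7891 * 100
= 78.91 %

78.91 %


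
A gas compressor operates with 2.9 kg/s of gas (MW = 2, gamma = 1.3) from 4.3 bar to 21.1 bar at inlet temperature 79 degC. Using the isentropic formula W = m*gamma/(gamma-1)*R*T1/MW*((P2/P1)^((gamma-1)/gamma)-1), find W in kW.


Isentropic work: W = m*(gamma/(gamma-1))*(R*T1/MW)*((P2/P1)^((gamma-1)/gamma) - 1)
T1 = 79 + 273.15 = 352.15 K
Pressure ratio = 21.1 / 4.3 = 4.90698
Exponent = (1.3 - 1)/1.3 = 0.230769
(P2/P1)^exp - 1 = 4.90698^0.230769 - 1 = 0.443506
W = 2.9 * 1.3 / 0.3 * 8.314 * 352.15 / 2 * 0.443506 = 8159

8159 kW


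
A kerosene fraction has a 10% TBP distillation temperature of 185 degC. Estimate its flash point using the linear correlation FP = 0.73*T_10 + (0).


FP = 0.73 * 185 + (0) = 135.05

135.05 degC


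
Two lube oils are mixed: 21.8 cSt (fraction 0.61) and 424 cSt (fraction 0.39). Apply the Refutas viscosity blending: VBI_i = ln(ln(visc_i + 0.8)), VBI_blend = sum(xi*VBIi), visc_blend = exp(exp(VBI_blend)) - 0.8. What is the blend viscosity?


Refutas method: VBN_i = 14.534*ln(ln(visc_i + 0.8)) + 10.975, blended linearly by mass fraction; since VBN is linear in VBI_i = ln(ln(visc_i + 0.8)) and the fractions sum to 1, blend VBI directly: visc = exp(exp(VBI_blend)) - 0.8
VBI_1 = ln(ln(21.8 + 0.8)) = 1.13718
VBI_2 = ln(ln(424 + 0.8)) = 1.80033
VBI_blend = 0.61 * 1.13718 + 0.39 * 1.80033 = 1.39581
visc_blend = exp(exp(1.39581)) - 0.8 = 55.93

55.93 cSt


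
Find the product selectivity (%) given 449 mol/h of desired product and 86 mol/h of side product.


Selectivity = desired / (desired + undesired) * 100
Total products = 449 + 86 = 535 mol/h
S = 449 / 535 * 100
= 0.8393 * 100
= 83.93 %

83.93 %


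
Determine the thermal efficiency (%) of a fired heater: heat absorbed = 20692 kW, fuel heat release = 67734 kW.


Furnace efficiency = Q_absorbed / Q_fuel * 100
= 20692 / 67734 * 100 = 30.55

30.55 %


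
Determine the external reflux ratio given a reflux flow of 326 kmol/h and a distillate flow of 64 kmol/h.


Reflux ratio definition: R = L / D (liquid returned / distillate withdrawn)
L = 326 kmol/h, D = 64 kmol/h
R = 326 / 64 = 5.094

5.094


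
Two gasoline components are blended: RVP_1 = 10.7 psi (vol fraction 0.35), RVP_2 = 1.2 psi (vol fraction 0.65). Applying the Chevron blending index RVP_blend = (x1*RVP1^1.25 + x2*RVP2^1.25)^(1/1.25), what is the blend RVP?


Chevron index: RVP_blend = (sum xi*RVPi^1.25)^(1/1.25)
RVP^1.25 terms: 0.35 * 10.7^1.25 + 0.65 * 1.2^1.25 = 7.58964
RVP_blend = 7.58964^(1/1.25) = 5.060

5.060 psi


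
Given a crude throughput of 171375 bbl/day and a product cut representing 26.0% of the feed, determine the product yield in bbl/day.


Crude throughput = 171375 bbl/day
Fraction yield = 26.0%
yield = throughput * fraction / 100
yield = 171375 * 26.0 / 100 = 44557.5

44557.5 bbl/day


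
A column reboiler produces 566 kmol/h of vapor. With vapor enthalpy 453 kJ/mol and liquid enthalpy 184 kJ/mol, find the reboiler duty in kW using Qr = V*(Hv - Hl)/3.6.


Qr = 566 * (453 - 184) / 3.6 = 566 * 269 / 3.6 = 42290

42290 kW


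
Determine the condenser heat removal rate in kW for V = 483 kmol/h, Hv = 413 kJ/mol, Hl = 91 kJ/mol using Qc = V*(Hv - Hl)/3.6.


Qc = 483 * (413 - 91) / 3.6 = 483 * 322 / 3.6 = 43200

43200 kW


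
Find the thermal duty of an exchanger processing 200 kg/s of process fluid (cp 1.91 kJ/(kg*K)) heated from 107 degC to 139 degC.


Q = m_dot * cp * delta_T
delta_T = 139 - 107 = 32 K
Q = 200 * 1.91 * 32
= 382 * 32
= 12224 kW

12224 kW


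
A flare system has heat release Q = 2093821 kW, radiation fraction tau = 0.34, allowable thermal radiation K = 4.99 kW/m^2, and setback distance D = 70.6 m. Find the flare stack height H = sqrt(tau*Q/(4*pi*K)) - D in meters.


tau*Q/(4*pi*K) = 0.34 * 2093821 / (4 * pi * 4.99) = 11352.9
sqrt(11352.9) = 106.55
H = 106.55 - 70.6 = 35.95

35.95 m


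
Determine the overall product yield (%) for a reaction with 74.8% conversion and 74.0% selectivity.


Overall yield = conversion (%) * selectivity (%) / 100
Conversion = 74.8%, Selectivity = 74.0%
Y = 74.8 * 74.0 / 100
= 55.352 %

55.352 %


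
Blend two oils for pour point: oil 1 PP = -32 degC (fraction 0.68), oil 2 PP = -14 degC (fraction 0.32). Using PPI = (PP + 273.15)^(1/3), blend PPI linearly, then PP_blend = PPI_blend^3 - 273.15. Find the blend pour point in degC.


PPI_1 = (-32 + 273.15)^(1/3) = 6.224375
PPI_2 = (-14 + 273.15)^(1/3) = 6.375541
PPI_blend = 0.68 * 6.224375 + 0.32 * 6.375541 = 6.272748
PP_blend = 6.272748^3 - 273.15 = 246.8161 - 273.15 = -26.33

-26.33 degC


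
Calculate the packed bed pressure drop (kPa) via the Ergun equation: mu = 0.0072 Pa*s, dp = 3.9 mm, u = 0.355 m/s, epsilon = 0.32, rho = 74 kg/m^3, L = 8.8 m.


dp = 3.9 mm = 0.0039 m
Viscous term = 150*0.0072*0.355*(1-0.32)^2 / (0.0039^2*0.32^3) = 355706
Inertial term = 1.75*74*0.355^2*(1-0.32) / (0.0039*0.32^3) = 86840.2
dP/L = 355706 + 86840.2 = 442546 Pa/m
dP = 442546 * 8.8 / 1000 = 3894 kPa

3894 kPa


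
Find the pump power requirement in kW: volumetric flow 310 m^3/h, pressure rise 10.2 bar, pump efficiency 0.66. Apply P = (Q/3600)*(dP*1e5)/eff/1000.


Q = 310 / 3600 = 0.0861111 m^3/s
P = 0.0861111 * (10.2 * 1e5) / 0.66 / 1000 = 133.1

133.1 kW


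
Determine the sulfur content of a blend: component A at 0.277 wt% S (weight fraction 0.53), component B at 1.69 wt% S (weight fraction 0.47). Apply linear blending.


Linear sulfur blending: S_blend = x1*S1 + x2*S2
Contribution 1: 0.53 * 0.277 = 0.14681 wt%
Contribution 2: 0.47 * 1.69 = 0.7943 wt%
S_blend = 0.14681 + 0.7943 = 0.94111

0.94111 wt%


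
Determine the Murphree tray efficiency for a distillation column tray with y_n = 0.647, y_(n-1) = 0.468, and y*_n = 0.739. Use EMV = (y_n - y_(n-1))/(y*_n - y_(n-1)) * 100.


Murphree vapor efficiency: EMV = (y_n - y_(n-1)) / (y*_n - y_(n-1)) * 100
EMV = (0.647 - 0.468) / (0.739 - 0.468) * 100 = 0.179 / 0.271 * 100 = 66.05

66.05 %


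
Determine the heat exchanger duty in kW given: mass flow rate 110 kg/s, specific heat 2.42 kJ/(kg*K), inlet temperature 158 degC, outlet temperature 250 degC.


Q = m_dot * cp * delta_T
delta_T = 250 - 158 = 92 K
Q = 110 * 2.42 * 92
= 266.2 * 92
= 24490.4 kW

24490.4 kW


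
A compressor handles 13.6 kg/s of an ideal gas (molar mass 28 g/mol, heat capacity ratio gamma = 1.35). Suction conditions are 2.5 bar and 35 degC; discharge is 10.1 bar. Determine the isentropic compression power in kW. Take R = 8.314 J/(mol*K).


Isentropic work: W = m*(gamma/(gamma-1))*(R*T1/MW)*((P2/P1)^((gamma-1)/gamma) - 1)
T1 = 35 + 273.15 = 308.15 K
Pressure ratio = 10.1 / 2.5 = 4.04
Exponent = (1.35 - 1)/1.35 = 0.259259
(P2/P1)^exp - 1 = 4.04^0.259259 - 1 = 0.436183
W = 13.6 * 1.35 / 0.35 * 8.314 * 308.15 / 28 * 0.436183 = 2094

2094 kW


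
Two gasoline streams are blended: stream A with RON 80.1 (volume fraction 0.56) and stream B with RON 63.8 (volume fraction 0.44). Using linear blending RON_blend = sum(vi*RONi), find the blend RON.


Linear blending: RON_blend = sum(vi * RONi)
Contribution 1: 0.56 * 80.1 = 44.856
Contribution 2: 0.44 * 63.8 = 28.072
RON_blend = 44.856 + 28.072 = 72.928

72.928


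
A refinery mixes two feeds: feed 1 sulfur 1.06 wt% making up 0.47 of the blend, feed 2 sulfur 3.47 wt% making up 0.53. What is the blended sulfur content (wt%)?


Linear sulfur blending: S_blend = x1*S1 + x2*S2
Contribution 1: 0.47 * 1.06 = 0.4982 wt%
Contribution 2: 0.53 * 3.47 = 1.8391 wt%
S_blend = 0.4982 + 1.8391 = 2.3373

2.3373 wt%


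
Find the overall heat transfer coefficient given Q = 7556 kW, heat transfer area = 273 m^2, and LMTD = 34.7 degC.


From Q = U*A*LMTD, U = Q / (A * LMTD)
U = 7556 / (273 * 34.7) = 7556 / 9473.1 = 0.7976

0.7976 kW/(m^2*K)


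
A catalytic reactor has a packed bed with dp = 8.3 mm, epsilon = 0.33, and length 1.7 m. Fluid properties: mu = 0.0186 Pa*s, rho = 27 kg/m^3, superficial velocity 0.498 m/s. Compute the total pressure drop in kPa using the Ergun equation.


dp = 8.3 mm = 0.0083 m
Viscous term = 150*0.0186*0.498*(1-0.33)^2 / (0.0083^2*0.33^3) = 251933
Inertial term = 1.75*27*0.498^2*(1-0.33) / (0.0083*0.33^3) = 26321.8
dP/L = 251933 + 26321.8 = 278255 Pa/m
dP = 278255 * 1.7 / 1000 = 473.0 kPa

473.0 kPa


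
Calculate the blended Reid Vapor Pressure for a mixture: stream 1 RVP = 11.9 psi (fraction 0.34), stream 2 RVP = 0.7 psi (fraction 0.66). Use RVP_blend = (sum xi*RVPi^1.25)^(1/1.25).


Chevron index: RVP_blend = (sum xi*RVPi^1.25)^(1/1.25)
RVP^1.25 terms: 0.34 * 11.9^1.25 + 0.66 * 0.7^1.25 = 7.9373
RVP_blend = 7.9373^(1/1.25) = 5.245

5.245 psi


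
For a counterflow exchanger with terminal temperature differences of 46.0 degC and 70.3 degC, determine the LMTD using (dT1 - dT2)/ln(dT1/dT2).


LMTD = (dT1 - dT2) / ln(dT1/dT2)
= (46.0 - 70.3) / ln(46.0 / 70.3) = -24.3 / -0.42413 = 57.29

57.29 degC


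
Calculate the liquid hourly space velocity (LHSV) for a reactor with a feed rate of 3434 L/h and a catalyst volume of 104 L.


LHSV = volumetric feed rate / catalyst volume
= 3434 L/h / 104 L
= 33.02 h^-1

33.02 h^-1


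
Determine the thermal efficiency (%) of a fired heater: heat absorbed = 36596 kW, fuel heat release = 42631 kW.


Furnace efficiency = Q_absorbed / Q_fuel * 100
= 36596 / 42631 * 100 = 85.84

85.84 %


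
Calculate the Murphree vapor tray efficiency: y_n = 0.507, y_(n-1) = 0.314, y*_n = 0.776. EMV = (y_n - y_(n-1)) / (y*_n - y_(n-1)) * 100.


Murphree vapor efficiency: EMV = (y_n - y_(n-1)) / (y*_n - y_(n-1)) * 100
EMV = (0.507 - 0.314) / (0.776 - 0.314) * 100 = 0.193 / 0.462 * 100 = 41.77

41.77 %


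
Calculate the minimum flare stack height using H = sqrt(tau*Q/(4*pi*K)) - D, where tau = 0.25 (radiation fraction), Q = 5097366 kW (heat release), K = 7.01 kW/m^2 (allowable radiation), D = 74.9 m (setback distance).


tau*Q/(4*pi*K) = 0.25 * 5097366 / (4 * pi * 7.01) = 14466.3
sqrt(14466.3) = 120.276
H = 120.276 - 74.9 = 45.38

45.38 m


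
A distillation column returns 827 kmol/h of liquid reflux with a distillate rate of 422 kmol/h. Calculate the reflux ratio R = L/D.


Reflux ratio definition: R = L / D (liquid returned / distillate withdrawn)
L = 827 kmol/h, D = 422 kmol/h
R = 827 / 422 = 1.960

1.960


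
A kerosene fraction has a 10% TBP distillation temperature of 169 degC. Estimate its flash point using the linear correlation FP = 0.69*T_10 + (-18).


FP = 0.69 * 169 + (-18) = 98.61

98.61 degC


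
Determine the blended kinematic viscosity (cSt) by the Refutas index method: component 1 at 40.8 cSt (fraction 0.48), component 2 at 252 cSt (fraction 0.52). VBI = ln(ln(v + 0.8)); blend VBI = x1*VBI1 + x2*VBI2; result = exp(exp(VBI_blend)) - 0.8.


Refutas method: VBN_i = 14.534*ln(ln(visc_i + 0.8)) + 10.975, blended linearly by mass fraction; since VBN is linear in VBI_i = ln(ln(visc_i + 0.8)) and the fractions sum to 1, blend VBI directly: visc = exp(exp(VBI_blend)) - 0.8
VBI_1 = ln(ln(40.8 + 0.8)) = 1.3159
VBI_2 = ln(ln(252 + 0.8)) = 1.71066
VBI_blend = 0.48 * 1.3159 + 0.52 * 1.71066 = 1.52118
visc_blend = exp(exp(1.52118)) - 0.8 = 96.48

96.48 cSt


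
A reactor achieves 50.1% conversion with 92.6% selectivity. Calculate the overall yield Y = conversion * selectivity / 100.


Overall yield = conversion (%) * selectivity (%) / 100
Conversion = 50.1%, Selectivity = 92.6%
Y = 50.1 * 92.6 / 100
= 46.3926 %

46.3926 %


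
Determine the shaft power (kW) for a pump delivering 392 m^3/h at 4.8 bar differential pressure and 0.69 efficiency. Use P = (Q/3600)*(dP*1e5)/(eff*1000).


Q = 392 / 3600 = 0.108889 m^3/s
P = 0.108889 * (4.8 * 1e5) / 0.69 / 1000 = 75.75

75.75 kW


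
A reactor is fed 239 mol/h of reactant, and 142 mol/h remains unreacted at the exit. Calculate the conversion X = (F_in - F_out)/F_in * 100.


X = (F_in - F_out) / F_in * 100
Moles reacted = 239 - 142 = 97
X = 97 / 239 * 100
= 0.4059 * 100
= 40.59 %

40.59 %


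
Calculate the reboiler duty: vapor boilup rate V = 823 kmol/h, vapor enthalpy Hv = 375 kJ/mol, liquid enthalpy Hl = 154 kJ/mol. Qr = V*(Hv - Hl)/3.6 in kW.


Qr = 823 * (375 - 154) / 3.6 = 823 * 221 / 3.6 = 50520

50520 kW


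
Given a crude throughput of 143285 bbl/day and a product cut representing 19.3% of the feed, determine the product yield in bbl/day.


Crude throughput = 143285 bbl/day
Fraction yield = 19.3%
yield = throughput * fraction / 100
yield = 143285 * 19.3 / 100 = 27654.005

27654.005 bbl/day


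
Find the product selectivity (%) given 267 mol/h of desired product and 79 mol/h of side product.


Selectivity = desired / (desired + undesired) * 100
Total products = 267 + 79 = 346 mol/h
S = 267 / 346 * 100
= 0.7717 * 100
= 77.17 %

77.17 %


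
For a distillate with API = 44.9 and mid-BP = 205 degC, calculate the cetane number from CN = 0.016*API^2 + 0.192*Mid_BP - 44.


CN = 0.016 * 44.9^2 + 0.192 * 205 - 44
CN = 32.25616 + 39.36 - 44 = 27.61616

27.61616


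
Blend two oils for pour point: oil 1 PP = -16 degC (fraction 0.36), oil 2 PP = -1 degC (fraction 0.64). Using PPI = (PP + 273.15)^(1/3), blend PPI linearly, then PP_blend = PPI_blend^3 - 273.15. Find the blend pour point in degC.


PPI_1 = (-16 + 273.15)^(1/3) = 6.359098
PPI_2 = (-1 + 273.15)^(1/3) = 6.480414
PPI_blend = 0.36 * 6.359098 + 0.64 * 6.480414 = 6.43674
PP_blend = 6.43674^3 - 273.15 = 266.6846 - 273.15 = -6.47

-6.47 degC


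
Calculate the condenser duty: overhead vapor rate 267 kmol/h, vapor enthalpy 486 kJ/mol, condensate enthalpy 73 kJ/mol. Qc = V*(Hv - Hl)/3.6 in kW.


Qc = 267 * (486 - 73) / 3.6 = 267 * 413 / 3.6 = 30630

30630 kW


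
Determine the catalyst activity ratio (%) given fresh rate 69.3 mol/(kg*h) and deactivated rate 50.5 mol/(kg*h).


Activity (%) = (rate_used / rate_fresh) * 100
rate_used = 50.5, rate_fresh = 69.3
= (50.5 / 69.3) * 100
= 0.7287 * 100 = 72.87

72.87 %


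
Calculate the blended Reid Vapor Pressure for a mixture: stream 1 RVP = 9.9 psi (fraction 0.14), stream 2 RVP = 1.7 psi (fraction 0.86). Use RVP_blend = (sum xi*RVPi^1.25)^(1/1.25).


Chevron index: RVP_blend = (sum xi*RVPi^1.25)^(1/1.25)
RVP^1.25 terms: 0.14 * 9.9^1.25 + 0.86 * 1.7^1.25 = 4.12791
RVP_blend = 4.12791^(1/1.25) = 3.109

3.109 psi


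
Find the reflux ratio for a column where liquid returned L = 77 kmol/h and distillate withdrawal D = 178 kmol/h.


Reflux ratio definition: R = L / D (liquid returned / distillate withdrawn)
L = 77 kmol/h, D = 178 kmol/h
R = 77 / 178 = 0.4326

0.4326


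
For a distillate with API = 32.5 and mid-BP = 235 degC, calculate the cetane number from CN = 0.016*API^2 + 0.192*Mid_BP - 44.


CN = 0.016 * 32.5^2 + 0.192 * 235 - 44
CN = 16.9 + 45.12 - 44 = 18.02

18.02


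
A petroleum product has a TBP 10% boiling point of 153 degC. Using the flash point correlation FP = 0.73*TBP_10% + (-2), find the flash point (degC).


FP = 0.73 * 153 + (-2) = 109.69

109.69 degC


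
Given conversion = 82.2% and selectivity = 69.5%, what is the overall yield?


Overall yield = conversion (%) * selectivity (%) / 100
Conversion = 82.2%, Selectivity = 69.5%
Y = 82.2 * 69.5 / 100
= 57.129 %

57.129 %


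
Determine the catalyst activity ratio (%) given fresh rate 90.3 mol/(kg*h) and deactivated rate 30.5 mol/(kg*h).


Activity (%) = (rate_used / rate_fresh) * 100
rate_used = 30.5, rate_fresh = 90.3
= (30.5 / 90.3) * 100
= 0.3378 * 100 = 33.78

33.78 %


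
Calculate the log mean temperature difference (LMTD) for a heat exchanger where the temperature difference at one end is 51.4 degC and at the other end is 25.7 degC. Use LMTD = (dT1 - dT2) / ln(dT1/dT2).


LMTD = (dT1 - dT2) / ln(dT1/dT2)
= (51.4 - 25.7) / ln(51.4 / 25.7) = 25.7 / 0.693147 = 37.08

37.08 degC


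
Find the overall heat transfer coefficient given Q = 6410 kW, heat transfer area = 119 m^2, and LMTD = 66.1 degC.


From Q = U*A*LMTD, U = Q / (A * LMTD)
U = 6410 / (119 * 66.1) = 6410 / 7865.9 = 0.8149

0.8149 kW/(m^2*K)


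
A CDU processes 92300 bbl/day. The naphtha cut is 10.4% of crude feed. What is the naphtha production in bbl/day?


Crude throughput = 92300 bbl/day
Fraction yield = 10.4%
yield = throughput * fraction / 100
yield = 92300 * 10.4 / 100 = 9599.2

9599.2 bbl/day


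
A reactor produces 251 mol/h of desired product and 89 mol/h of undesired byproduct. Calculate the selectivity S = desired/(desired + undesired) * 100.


Selectivity = desired / (desired + undesired) * 100
Total products = 251 + 89 = 340 mol/h
S = 251 / 340 * 100
= 0.7382 * 100
= 73.82 %

73.82 %


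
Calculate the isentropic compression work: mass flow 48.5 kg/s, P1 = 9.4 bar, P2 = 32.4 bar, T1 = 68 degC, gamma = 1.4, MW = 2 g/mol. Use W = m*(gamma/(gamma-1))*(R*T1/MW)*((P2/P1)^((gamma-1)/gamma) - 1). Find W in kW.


Isentropic work: W = m*(gamma/(gamma-1))*(R*T1/MW)*((P2/P1)^((gamma-1)/gamma) - 1)
T1 = 68 + 273.15 = 341.15 K
Pressure ratio = 32.4 / 9.4 = 3.44681
Exponent = (1.4 - 1)/1.4 = 0.285714
(P2/P1)^exp - 1 = 3.44681^0.285714 - 1 = 0.424124
W = 48.5 * 1.4 / 0.4 * 8.314 * 341.15 / 2 * 0.424124 = 102100

102100 kW


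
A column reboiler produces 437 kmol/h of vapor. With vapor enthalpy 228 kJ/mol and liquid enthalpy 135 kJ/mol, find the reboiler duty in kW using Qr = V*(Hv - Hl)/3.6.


Qr = 437 * (228 - 135) / 3.6 = 437 * 93 / 3.6 = 11290

11290 kW


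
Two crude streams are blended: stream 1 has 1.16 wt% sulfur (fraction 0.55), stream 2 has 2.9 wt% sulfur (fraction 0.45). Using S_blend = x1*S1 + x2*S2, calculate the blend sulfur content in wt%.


Linear sulfur blending: S_blend = x1*S1 + x2*S2
Contribution 1: 0.55 * 1.16 = 0.638 wt%
Contribution 2: 0.45 * 2.9 = 1.305 wt%
S_blend = 0.638 + 1.305 = 1.943

1.943 wt%


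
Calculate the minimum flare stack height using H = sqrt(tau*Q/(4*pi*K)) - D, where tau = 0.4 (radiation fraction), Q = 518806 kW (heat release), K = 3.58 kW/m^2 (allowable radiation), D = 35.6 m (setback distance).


tau*Q/(4*pi*K) = 0.4 * 518806 / (4 * pi * 3.58) = 4612.88
sqrt(4612.88) = 67.9182
H = 67.9182 - 35.6 = 32.32

32.32 m


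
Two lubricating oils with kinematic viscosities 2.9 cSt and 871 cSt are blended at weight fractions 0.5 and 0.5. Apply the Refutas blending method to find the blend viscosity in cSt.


Refutas method: VBN_i = 14.534*ln(ln(visc_i + 0.8)) + 10.975, blended linearly by mass fraction; since VBN is linear in VBI_i = ln(ln(visc_i + 0.8)) and the fractions sum to 1, blend VBI directly: visc = exp(exp(VBI_blend)) - 0.8
VBI_1 = ln(ln(2.9 + 0.8)) = 0.268754
VBI_2 = ln(ln(871 + 0.8)) = 1.91258
VBI_blend = 0.5 * 0.268754 + 0.5 * 1.91258 = 1.09067
visc_blend = exp(exp(1.09067)) - 0.8 = 18.81

18.81 cSt


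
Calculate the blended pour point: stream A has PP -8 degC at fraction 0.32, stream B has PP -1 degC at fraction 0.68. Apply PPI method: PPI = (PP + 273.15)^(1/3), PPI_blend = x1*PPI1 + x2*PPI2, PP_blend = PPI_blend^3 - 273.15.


PPI_1 = (-8 + 273.15)^(1/3) = 6.42437
PPI_2 = (-1 + 273.15)^(1/3) = 6.480414
PPI_blend = 0.32 * 6.42437 + 0.68 * 6.480414 = 6.46248
PP_blend = 6.46248^3 - 273.15 = 269.8967 - 273.15 = -3.25

-3.25 degC


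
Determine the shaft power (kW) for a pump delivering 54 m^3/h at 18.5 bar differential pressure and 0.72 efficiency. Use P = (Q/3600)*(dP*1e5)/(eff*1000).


Q = 54 / 3600 = 0.015 m^3/s
P = 0.015 * (18.5 * 1e5) / 0.72 / 1000 = 38.54

38.54 kW


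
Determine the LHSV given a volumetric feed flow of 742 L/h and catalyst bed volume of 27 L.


LHSV = volumetric feed rate / catalyst volume
= 742 L/h / 27 L
= 27.48 h^-1

27.48 h^-1


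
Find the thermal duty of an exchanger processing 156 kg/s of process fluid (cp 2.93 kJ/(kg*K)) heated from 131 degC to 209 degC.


Q = m_dot * cp * delta_T
delta_T = 209 - 131 = 78 K
Q = 156 * 2.93 * 78
= 457.08 * 78
= 35652.24 kW

35652.24 kW


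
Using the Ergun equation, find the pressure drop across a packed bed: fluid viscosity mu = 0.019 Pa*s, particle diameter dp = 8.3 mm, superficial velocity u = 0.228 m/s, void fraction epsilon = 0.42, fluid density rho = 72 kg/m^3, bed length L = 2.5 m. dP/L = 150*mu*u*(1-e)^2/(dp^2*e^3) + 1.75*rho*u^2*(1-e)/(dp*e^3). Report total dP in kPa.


dp = 8.3 mm = 0.0083 m
Viscous term = 150*0.019*0.228*(1-0.42)^2 / (0.0083^2*0.42^3) = 42828.4
Inertial term = 1.75*72*0.228^2*(1-0.42) / (0.0083*0.42^3) = 6177.92
dP/L = 42828.4 + 6177.92 = 49006.3 Pa/m
dP = 49006.3 * 2.5 / 1000 = 122.5 kPa

122.5 kPa


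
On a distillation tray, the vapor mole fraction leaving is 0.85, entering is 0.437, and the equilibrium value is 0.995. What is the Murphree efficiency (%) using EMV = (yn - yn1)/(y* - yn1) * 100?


Murphree vapor efficiency: EMV = (y_n - y_(n-1)) / (y*_n - y_(n-1)) * 100
EMV = (0.85 - 0.437) / (0.995 - 0.437) * 100 = 0.413 / 0.558 * 100 = 74.01

74.01 %


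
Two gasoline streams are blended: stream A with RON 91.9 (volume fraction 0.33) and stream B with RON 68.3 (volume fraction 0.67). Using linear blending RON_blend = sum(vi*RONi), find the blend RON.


Linear blending: RON_blend = sum(vi * RONi)
Contribution 1: 0.33 * 91.9 = 30.327
Contribution 2: 0.67 * 68.3 = 45.761
RON_blend = 30.327 + 45.761 = 76.088

76.088


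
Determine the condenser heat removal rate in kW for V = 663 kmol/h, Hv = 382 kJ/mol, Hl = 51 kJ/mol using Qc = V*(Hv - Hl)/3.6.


Qc = 663 * (382 - 51) / 3.6 = 663 * 331 / 3.6 = 60960

60960 kW


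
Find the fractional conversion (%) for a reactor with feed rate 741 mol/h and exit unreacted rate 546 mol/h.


X = (F_in - F_out) / F_in * 100
Moles reacted = 741 - 546 = 195
X = 195 / 741 * 100
= 0.2632 * 100
= 26.32 %

26.32 %


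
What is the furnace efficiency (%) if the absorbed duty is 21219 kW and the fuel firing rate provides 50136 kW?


Furnace efficiency = Q_absorbed / Q_fuel * 100
= 21219 / 50136 * 100 = 42.32

42.32 %


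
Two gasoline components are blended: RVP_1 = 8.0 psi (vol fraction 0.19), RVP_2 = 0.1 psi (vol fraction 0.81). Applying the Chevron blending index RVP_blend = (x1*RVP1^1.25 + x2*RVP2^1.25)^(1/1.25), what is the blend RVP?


Chevron index: RVP_blend = (sum xi*RVPi^1.25)^(1/1.25)
RVP^1.25 terms: 0.19 * 8.0^1.25 + 0.81 * 0.1^1.25 = 2.60187
RVP_blend = 2.60187^(1/1.25) = 2.149

2.149 psi


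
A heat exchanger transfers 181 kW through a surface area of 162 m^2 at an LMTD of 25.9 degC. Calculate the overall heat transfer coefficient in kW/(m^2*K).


From Q = U*A*LMTD, U = Q / (A * LMTD)
U = 181 / (162 * 25.9) = 181 / 4195.8 = 0.04314

0.04314 kW/(m^2*K)


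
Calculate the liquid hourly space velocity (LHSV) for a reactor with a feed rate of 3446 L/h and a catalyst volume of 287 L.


LHSV = volumetric feed rate / catalyst volume
= 3446 L/h / 287 L
= 12.01 h^-1

12.01 h^-1


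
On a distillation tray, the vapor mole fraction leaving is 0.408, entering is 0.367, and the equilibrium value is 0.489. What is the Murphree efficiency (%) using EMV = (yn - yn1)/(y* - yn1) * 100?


Murphree vapor efficiency: EMV = (y_n - y_(n-1)) / (y*_n - y_(n-1)) * 100
EMV = (0.408 - 0.367) / (0.489 - 0.367) * 100 = 0.041 / 0.122 * 100 = 33.61

33.61 %


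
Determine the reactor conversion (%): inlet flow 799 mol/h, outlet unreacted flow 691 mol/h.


X = (F_in - F_out) / F_in * 100
Moles reacted = 799 - 691 = 108
X = 108 / 799 * 100
= 0.1352 * 100
= 13.52 %

13.52 %


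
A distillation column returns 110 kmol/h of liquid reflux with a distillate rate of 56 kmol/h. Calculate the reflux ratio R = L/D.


Reflux ratio definition: R = L / D (liquid returned / distillate withdrawn)
L = 110 kmol/h, D = 56 kmol/h
R = 110 / 56 = 1.964

1.964


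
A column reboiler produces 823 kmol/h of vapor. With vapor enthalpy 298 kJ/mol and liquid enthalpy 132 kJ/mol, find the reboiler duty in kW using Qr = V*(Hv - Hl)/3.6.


Qr = 823 * (298 - 132) / 3.6 = 823 * 166 / 3.6 = 37950

37950 kW


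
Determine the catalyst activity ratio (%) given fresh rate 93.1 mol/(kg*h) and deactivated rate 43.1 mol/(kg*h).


Activity (%) = (rate_used / rate_fresh) * 100
rate_used = 43.1, rate_fresh = 93.1
= (43.1 / 93.1) * 100
= 0.4629 * 100 = 46.29

46.29 %
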